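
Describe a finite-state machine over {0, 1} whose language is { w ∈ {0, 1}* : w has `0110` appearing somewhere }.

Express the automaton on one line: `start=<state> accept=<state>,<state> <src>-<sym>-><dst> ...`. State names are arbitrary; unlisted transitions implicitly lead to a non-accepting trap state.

start=q0 accept=q4 q0-0->q1 q0-1->q0 q1-0->q1 q1-1->q2 q2-0->q1 q2-1->q3 q3-0->q4 q3-1->q0 q4-0->q4 q4-1->q4

States q0..q3 record the length of the longest prefix of `0110` that matches the current input suffix. Reaching q4 means `0110` has been seen, and we stay there forever. Accept from q4.
5 states suffice.
        0   1  
>  q0   q1  q0 
   q1   q1  q2 
   q2   q1  q3 
   q3   q4  q0 
 * q4   q4  q4 
(> = start, * = accepting)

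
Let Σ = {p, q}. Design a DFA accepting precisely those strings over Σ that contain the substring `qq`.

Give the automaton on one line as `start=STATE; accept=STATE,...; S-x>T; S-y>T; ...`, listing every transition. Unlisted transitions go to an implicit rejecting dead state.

start=A; accept=C; A-p>A; A-q>B; B-p>A; B-q>C; C-p>C; C-q>C

Track how much of `qq` has been matched so far: state A is no progress, C is the absorbing accept state reached once `qq` has occurred. Intermediate states record partial matches; on a mismatch, fall back to the longest reusable overlap.
A 3-state machine:
       p  q 
>  A   A  B 
   B   A  C 
 * C   C  C 
(> = start, * = accepting)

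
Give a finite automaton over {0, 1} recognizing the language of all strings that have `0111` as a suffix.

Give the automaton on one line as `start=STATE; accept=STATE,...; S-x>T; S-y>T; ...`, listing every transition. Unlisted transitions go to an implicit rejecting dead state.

Remember how much of `0111` the current input suffix matches. State A means no match yet; B means the last symbol is `0`; C means the last 2 symbols are `01`; D means the last 3 symbols are `011`; E means the last 4 symbols are `0111`. Only E accepts. On a mismatch, fall back to the longest proper suffix that is still a prefix of `0111`.
A 5-state machine:
       0  1 
>  A   B  A 
   B   B  C 
   C   B  D 
   D   B  E 
 * E   B  A 
(> = start, * = accepting)

start=A; accept=E; A-0>B; A-1>A; B-0>B; B-1>C; C-0>B; C-1>D; D-0>B; D-1>E; E-0>B; E-1>A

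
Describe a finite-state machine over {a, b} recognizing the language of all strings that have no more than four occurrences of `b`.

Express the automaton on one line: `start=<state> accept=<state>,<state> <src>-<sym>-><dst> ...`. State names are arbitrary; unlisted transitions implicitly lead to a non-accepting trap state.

start=s0 accept=s0,s1,s2,s3,s4 s0-a->s0 s0-b->s1 s1-a->s1 s1-b->s2 s2-a->s2 s2-b->s3 s3-a->s3 s3-b->s4 s4-a->s4 s4-b->s5 s5-a->s5 s5-b->s5

Count `b`s, saturating at 5: states s0 through s4 mean 0 through 4 `b`s seen; s5 means more than 4. Each `b` increments (capped at s5); other symbols loop. Accept from {s0, s1, s2, s3, s4}.
        a   b  
>* s0   s0  s1 
 * s1   s1  s2 
 * s2   s2  s3 
 * s3   s3  s4 
 * s4   s4  s5 
   s5   s5  s5 
(> = start, * = accepting)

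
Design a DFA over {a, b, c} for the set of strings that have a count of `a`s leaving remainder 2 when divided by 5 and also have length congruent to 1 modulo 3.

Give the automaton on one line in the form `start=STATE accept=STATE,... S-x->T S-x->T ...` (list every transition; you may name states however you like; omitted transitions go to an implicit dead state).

start=q0 accept=q11 q0-a->q1 q0-b->q2 q0-c->q2 q1-a->q3 q1-b->q4 q1-c->q4 q2-a->q4 q2-b->q5 q2-c->q5 q3-a->q6 q3-b->q7 q3-c->q7 q4-a->q7 q4-b->q8 q4-c->q8 q5-a->q8 q5-b->q0 q5-c->q0 q6-a->q9 q6-b->q10 q6-c->q10 q7-a->q10 q7-b->q11 q7-c->q11 q8-a->q11 q8-b->q1 q8-c->q1 q9-a->q5 q9-b->q12 q9-c->q12 q10-a->q12 q10-b->q13 q10-c->q13 q11-a->q13 q11-b->q3 q11-c->q3 q12-a->q0 q12-b->q14 q12-c->q14 q13-a->q14 q13-b->q6 q13-c->q6 q14-a->q2 q14-b->q9 q14-c->q9

Run two small machines in parallel and take their product. One (5 states) tracks the count of `a`s modulo 5; the other (3 states) tracks the input length modulo 3. Each combined state is a pair, one component from each; accept when both components accept.
15 states suffice.
          a    b    c  
>  q0     q1   q2   q2 
   q1     q3   q4   q4 
   q2     q4   q5   q5 
   q3     q6   q7   q7 
   q4     q7   q8   q8 
   q5     q8   q0   q0 
   q6     q9  q10  q10 
   q7    q10  q11  q11 
   q8    q11   q1   q1 
   q9     q5  q12  q12 
   q10   q12  q13  q13 
 * q11   q13   q3   q3 
   q12    q0  q14  q14 
   q13   q14   q6   q6 
   q14    q2   q9   q9 
(> = start, * = accepting)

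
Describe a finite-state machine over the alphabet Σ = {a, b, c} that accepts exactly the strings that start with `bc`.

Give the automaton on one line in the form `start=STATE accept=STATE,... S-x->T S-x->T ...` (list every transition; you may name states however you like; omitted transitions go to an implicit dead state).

start=s0 accept=s2 s0-a->s3 s0-b->s1 s0-c->s3 s1-a->s3 s1-b->s3 s1-c->s2 s2-a->s2 s2-b->s2 s2-c->s2 s3-a->s3 s3-b->s3 s3-c->s3

Check the first 2 symbols one by one: s0 through s1 record how many have matched `bc` so far; any wrong symbol goes to the dead state s3. After all 2 match we enter the accepting sink s2.
With 4 states:
        a   b   c  
>  s0   s3  s1  s3 
   s1   s3  s3  s2 
 * s2   s2  s2  s2 
   s3   s3  s3  s3 
(> = start, * = accepting)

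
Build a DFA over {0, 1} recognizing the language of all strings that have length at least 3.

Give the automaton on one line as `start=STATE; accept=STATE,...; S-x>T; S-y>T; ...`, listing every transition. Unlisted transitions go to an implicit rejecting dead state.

start=s0; accept=s3,s4; s0-0>s1; s0-1>s1; s1-0>s2; s1-1>s2; s2-0>s3; s2-1>s3; s3-0>s4; s3-1>s4; s4-0>s4; s4-1>s4

Count input length up to 4: every symbol moves from s0 toward s4, which means 'more than 3' and absorbs. Accept from {s3, s4}.
        0   1  
>  s0   s1  s1 
   s1   s2  s2 
   s2   s3  s3 
 * s3   s4  s4 
 * s4   s4  s4 
(> = start, * = accepting)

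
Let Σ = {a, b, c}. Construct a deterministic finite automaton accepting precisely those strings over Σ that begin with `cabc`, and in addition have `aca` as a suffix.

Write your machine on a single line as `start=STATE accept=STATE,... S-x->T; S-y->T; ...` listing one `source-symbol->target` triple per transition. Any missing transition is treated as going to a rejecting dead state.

Handle the two conditions separately and then intersect. The first has 6 states tracking whether the input so far still matches the prefix `cabc`; the second has 4 states tracking how much of the suffix `aca` has currently been matched. A product state is a pair (one from each), accepting exactly when both do. Minimizing collapses redundant product states.
A 9-state machine:
        a   b   c  
>  q0   q1  q1  q2 
   q1   q1  q1  q1 
   q2   q3  q1  q1 
   q3   q1  q4  q1 
   q4   q1  q1  q5 
   q5   q6  q5  q5 
   q6   q6  q5  q7 
   q7   q8  q5  q5 
 * q8   q6  q5  q7 
(> = start, * = accepting)

start=q0; accept=q8; q0-a->q1; q0-b->q1; q0-c->q2; q1-a->q1; q1-b->q1; q1-c->q1; q2-a->q3; q2-b->q1; q2-c->q1; q3-a->q1; q3-b->q4; q3-c->q1; q4-a->q1; q4-b->q1; q4-c->q5; q5-a->q6; q5-b->q5; q5-c->q5; q6-a->q6; q6-b->q5; q6-c->q7; q7-a->q8; q7-b->q5; q7-c->q5; q8-a->q6; q8-b->q5; q8-c->q7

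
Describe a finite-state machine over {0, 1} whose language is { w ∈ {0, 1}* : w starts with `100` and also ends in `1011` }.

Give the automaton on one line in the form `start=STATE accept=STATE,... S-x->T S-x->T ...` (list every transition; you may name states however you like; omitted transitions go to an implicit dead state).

start=A accept=M A-0->B A-1->C B-0->B B-1->D C-0->E C-1->D D-0->F D-1->D E-0->G E-1->H F-0->B F-1->H G-0->G G-1->I H-0->F H-1->J I-0->K I-1->I J-0->F J-1->D K-0->G K-1->L L-0->K L-1->M M-0->K M-1->I

Run two small machines in parallel and take their product. One (5 states) tracks whether the input so far still matches the prefix `100`; the other (5 states) tracks how much of the suffix `1011` has currently been matched. Each combined state is a pair, one component from each; accept when both components accept.
13 states suffice.
       0  1 
>  A   B  C 
   B   B  D 
   C   E  D 
   D   F  D 
   E   G  H 
   F   B  H 
   G   G  I 
   H   F  J 
   I   K  I 
   J   F  D 
   K   G  L 
   L   K  M 
 * M   K  I 
(> = start, * = accepting)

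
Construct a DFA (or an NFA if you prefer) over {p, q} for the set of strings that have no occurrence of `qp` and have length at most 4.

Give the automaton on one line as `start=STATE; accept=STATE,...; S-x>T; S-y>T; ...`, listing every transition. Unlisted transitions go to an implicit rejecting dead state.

start=A; accept=A,B,C,D,E,G,H,I; A-p>B; A-q>C; B-p>D; B-q>E; C-p>F; C-q>E; D-p>G; D-q>H; E-p>F; E-q>H; F-p>F; F-q>F; G-p>I; G-q>I; H-p>F; H-q>I; I-p>F; I-q>F

Build one automaton per condition and run them in lockstep. One (3 states) tracks partial matches of the forbidden pattern `qp`; the other (6 states) tracks the input length, saturating at 5. Each combined state is a pair, one component from each; accept when both components accept. After merging equivalent states the machine shrinks.
A 9-state machine:
       p  q 
>* A   B  C 
 * B   D  E 
 * C   F  E 
 * D   G  H 
 * E   F  H 
   F   F  F 
 * G   I  I 
 * H   F  I 
 * I   F  F 
(> = start, * = accepting)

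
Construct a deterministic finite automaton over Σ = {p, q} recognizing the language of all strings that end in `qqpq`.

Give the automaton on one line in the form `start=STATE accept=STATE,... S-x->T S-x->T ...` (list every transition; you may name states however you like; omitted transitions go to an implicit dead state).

Let each state record the length of the longest suffix of the input read so far that is also a prefix of `qqpq`. S1 means the last symbol is `q`; S2 means the last 2 symbols are `qq`; S3 means the last 3 symbols are `qqp`; S4 means the last 4 symbols are `qqpq`. Accept only at S4, where the string currently ends in `qqpq`.
5 states suffice.
        p   q  
>  S0   S0  S1 
   S1   S0  S2 
   S2   S3  S2 
   S3   S0  S4 
 * S4   S0  S2 
(> = start, * = accepting)

start=S0 accept=S4 S0-p->S0 S0-q->S1 S1-p->S0 S1-q->S2 S2-p->S3 S2-q->S2 S3-p->S0 S3-q->S4 S4-p->S0 S4-q->S2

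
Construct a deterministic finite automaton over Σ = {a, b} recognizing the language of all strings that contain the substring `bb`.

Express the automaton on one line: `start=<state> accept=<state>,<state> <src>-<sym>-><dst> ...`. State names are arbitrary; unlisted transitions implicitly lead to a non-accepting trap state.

States s0..s1 record the length of the longest prefix of `bb` that matches the current input suffix. Reaching s2 means `bb` has been seen, and we stay there forever. Accept from s2.
3 states suffice.
        a   b  
>  s0   s0  s1 
   s1   s0  s2 
 * s2   s2  s2 
(> = start, * = accepting)

start=s0 accept=s2 s0-a->s0 s0-b->s1 s1-a->s0 s1-b->s2 s2-a->s2 s2-b->s2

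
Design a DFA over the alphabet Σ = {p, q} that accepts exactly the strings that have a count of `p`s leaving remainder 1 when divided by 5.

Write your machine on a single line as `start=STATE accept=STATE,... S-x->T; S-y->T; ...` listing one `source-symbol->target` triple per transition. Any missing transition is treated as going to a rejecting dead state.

start=S0; accept=S1; S0-p->S1; S0-q->S0; S1-p->S2; S1-q->S1; S2-p->S3; S2-q->S2; S3-p->S4; S3-q->S3; S4-p->S0; S4-q->S4

Keep the running count of `p`s modulo 5: each `p` advances along the cycle S0 → S1 → S2 → S3 → S4 → S0 while other symbols loop. Accept at S1.
        p   q  
>  S0   S1  S0 
 * S1   S2  S1 
   S2   S3  S2 
   S3   S4  S3 
   S4   S0  S4 
(> = start, * = accepting)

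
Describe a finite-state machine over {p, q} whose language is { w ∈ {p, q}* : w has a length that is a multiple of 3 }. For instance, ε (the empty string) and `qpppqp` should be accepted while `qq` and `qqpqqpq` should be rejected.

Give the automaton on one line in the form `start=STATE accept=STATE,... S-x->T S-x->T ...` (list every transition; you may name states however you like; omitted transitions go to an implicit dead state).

start=A accept=A A-p->B A-q->B B-p->C B-q->C C-p->A C-q->A

Count input length modulo 3: every symbol advances one step around the cycle A → B → C → A. Accept at A.
3 states suffice.
       p  q 
>* A   B  B 
   B   C  C 
   C   A  A 
(> = start, * = accepting)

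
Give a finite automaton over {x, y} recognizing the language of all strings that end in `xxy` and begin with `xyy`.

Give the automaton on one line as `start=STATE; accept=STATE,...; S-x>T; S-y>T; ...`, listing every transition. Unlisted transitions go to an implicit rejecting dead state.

Run two small machines in parallel and take their product. The first has 4 states tracking how much of the suffix `xxy` has currently been matched; the second has 5 states tracking whether the input so far still matches the prefix `xyy`. A product state is a pair (one from each), accepting exactly when both do. After merging equivalent states the machine shrinks.
With 8 states:
        x   y  
>  q0   q1  q2 
   q1   q2  q3 
   q2   q2  q2 
   q3   q2  q4 
   q4   q5  q4 
   q5   q6  q4 
   q6   q6  q7 
 * q7   q5  q4 
(> = start, * = accepting)

start=q0; accept=q7; q0-x>q1; q0-y>q2; q1-x>q2; q1-y>q3; q2-x>q2; q2-y>q2; q3-x>q2; q3-y>q4; q4-x>q5; q4-y>q4; q5-x>q6; q5-y>q4; q6-x>q6; q6-y>q7; q7-x>q5; q7-y>q4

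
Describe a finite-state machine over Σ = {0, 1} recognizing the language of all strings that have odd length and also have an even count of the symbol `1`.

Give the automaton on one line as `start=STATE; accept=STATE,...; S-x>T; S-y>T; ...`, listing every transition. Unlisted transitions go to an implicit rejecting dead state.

Build one automaton per condition and run them in lockstep. One (2 states) tracks the input length modulo 2; the other (2 states) tracks the count of `1`s modulo 2. Each combined state is a pair, one component from each; accept when both components accept.
A 4-state machine:
        0   1  
>  S0   S1  S2 
 * S1   S0  S3 
   S2   S3  S0 
   S3   S2  S1 
(> = start, * = accepting)

start=S0; accept=S1; S0-0>S1; S0-1>S2; S1-0>S0; S1-1>S3; S2-0>S3; S2-1>S0; S3-0>S2; S3-1>S1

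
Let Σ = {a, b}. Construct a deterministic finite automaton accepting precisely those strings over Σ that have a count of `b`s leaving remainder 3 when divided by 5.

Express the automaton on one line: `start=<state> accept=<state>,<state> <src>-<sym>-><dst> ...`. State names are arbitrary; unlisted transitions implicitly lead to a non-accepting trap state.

start=q0 accept=q3 q0-a->q0 q0-b->q1 q1-a->q1 q1-b->q2 q2-a->q2 q2-b->q3 q3-a->q3 q3-b->q4 q4-a->q4 q4-b->q0

The only thing that matters is how many `b`s have appeared, reduced mod 5. Use one state per residue: q0 for 0, …, q4 for 4. Reading `b` moves to the next residue; anything else stays put. q3 is accepting.
A 5-state machine:
        a   b  
>  q0   q0  q1 
   q1   q1  q2 
   q2   q2  q3 
 * q3   q3  q4 
   q4   q4  q0 
(> = start, * = accepting)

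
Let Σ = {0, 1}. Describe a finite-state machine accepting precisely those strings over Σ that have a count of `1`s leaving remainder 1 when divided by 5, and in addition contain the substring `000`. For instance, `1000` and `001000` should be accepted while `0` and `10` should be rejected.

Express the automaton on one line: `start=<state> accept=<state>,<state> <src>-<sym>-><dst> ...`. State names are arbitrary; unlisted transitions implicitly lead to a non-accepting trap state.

Build one automaton per condition and run them in lockstep. One (5 states) tracks the count of `1`s modulo 5; the other (4 states) tracks whether and how much of `000` has been seen. Each combined state is a pair, one component from each; accept when both components accept.
          0    1  
>  q0     q1   q2 
   q1     q3   q2 
   q2     q4   q5 
   q3     q6   q2 
   q4     q7   q5 
   q5     q8   q9 
   q6     q6  q10 
   q7    q10   q5 
   q8    q11   q9 
   q9    q12  q13 
 * q10   q10  q14 
   q11   q14   q9 
   q12   q15  q13 
   q13   q16   q0 
   q14   q14  q17 
   q15   q17  q13 
   q16   q18   q0 
   q17   q17  q19 
   q18   q19   q0 
   q19   q19   q6 
(> = start, * = accepting)

start=q0 accept=q10 q0-0->q1 q0-1->q2 q1-0->q3 q1-1->q2 q2-0->q4 q2-1->q5 q3-0->q6 q3-1->q2 q4-0->q7 q4-1->q5 q5-0->q8 q5-1->q9 q6-0->q6 q6-1->q10 q7-0->q10 q7-1->q5 q8-0->q11 q8-1->q9 q9-0->q12 q9-1->q13 q10-0->q10 q10-1->q14 q11-0->q14 q11-1->q9 q12-0->q15 q12-1->q13 q13-0->q16 q13-1->q0 q14-0->q14 q14-1->q17 q15-0->q17 q15-1->q13 q16-0->q18 q16-1->q0 q17-0->q17 q17-1->q19 q18-0->q19 q18-1->q0 q19-0->q19 q19-1->q6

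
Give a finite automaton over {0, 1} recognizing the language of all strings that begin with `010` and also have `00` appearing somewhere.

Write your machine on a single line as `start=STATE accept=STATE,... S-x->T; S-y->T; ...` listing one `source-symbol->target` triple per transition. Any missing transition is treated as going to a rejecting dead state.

Build one automaton per condition and run them in lockstep. One (5 states) tracks whether the input so far still matches the prefix `010`; the other (3 states) tracks whether and how much of `00` has been seen. Each combined state is a pair, one component from each; accept when both components accept. Equivalent product states are then merged.
With 7 states:
        0   1  
>  S0   S1  S2 
   S1   S2  S3 
   S2   S2  S2 
   S3   S4  S2 
   S4   S5  S6 
 * S5   S5  S5 
   S6   S4  S6 
(> = start, * = accepting)

start=S0; accept=S5; S0-0->S1; S0-1->S2; S1-0->S2; S1-1->S3; S2-0->S2; S2-1->S2; S3-0->S4; S3-1->S2; S4-0->S5; S4-1->S6; S5-0->S5; S5-1->S5; S6-0->S4; S6-1->S6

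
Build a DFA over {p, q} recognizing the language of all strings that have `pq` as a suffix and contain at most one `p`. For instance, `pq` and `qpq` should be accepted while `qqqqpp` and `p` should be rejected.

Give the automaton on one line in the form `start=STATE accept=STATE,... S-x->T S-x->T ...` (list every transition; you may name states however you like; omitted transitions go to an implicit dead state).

Handle the two conditions separately and then intersect. The first has 3 states tracking how much of the suffix `pq` has currently been matched; the second has 3 states tracking the count of `p`s, saturating at 2. A product state is a pair (one from each), accepting exactly when both do. Minimizing collapses redundant product states.
A 4-state machine:
        p   q  
>  s0   s1  s0 
   s1   s2  s3 
   s2   s2  s2 
 * s3   s2  s2 
(> = start, * = accepting)

start=s0 accept=s3 s0-p->s1 s0-q->s0 s1-p->s2 s1-q->s3 s2-p->s2 s2-q->s2 s3-p->s2 s3-q->s2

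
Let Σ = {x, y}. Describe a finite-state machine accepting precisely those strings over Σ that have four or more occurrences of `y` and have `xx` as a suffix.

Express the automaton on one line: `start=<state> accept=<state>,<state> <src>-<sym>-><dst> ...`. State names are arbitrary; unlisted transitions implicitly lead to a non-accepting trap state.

Run two small machines in parallel and take their product. The first has 6 states tracking the count of `y`s, saturating at 5; the second has 3 states tracking how much of the suffix `xx` has currently been matched. A product state is a pair (one from each), accepting exactly when both do.
With 18 states:
          x    y  
>  q0     q1   q2 
   q1     q3   q2 
   q2     q4   q5 
   q3     q3   q2 
   q4     q6   q5 
   q5     q7   q8 
   q6     q6   q5 
   q7     q9   q8 
   q8    q10  q11 
   q9     q9   q8 
   q10   q12  q11 
   q11   q13  q14 
   q12   q12  q11 
   q13   q15  q14 
   q14   q16  q14 
 * q15   q15  q14 
   q16   q17  q14 
 * q17   q17  q14 
(> = start, * = accepting)

start=q0 accept=q15,q17 q0-x->q1 q0-y->q2 q1-x->q3 q1-y->q2 q2-x->q4 q2-y->q5 q3-x->q3 q3-y->q2 q4-x->q6 q4-y->q5 q5-x->q7 q5-y->q8 q6-x->q6 q6-y->q5 q7-x->q9 q7-y->q8 q8-x->q10 q8-y->q11 q9-x->q9 q9-y->q8 q10-x->q12 q10-y->q11 q11-x->q13 q11-y->q14 q12-x->q12 q12-y->q11 q13-x->q15 q13-y->q14 q14-x->q16 q14-y->q14 q15-x->q15 q15-y->q14 q16-x->q17 q16-y->q14 q17-x->q17 q17-y->q14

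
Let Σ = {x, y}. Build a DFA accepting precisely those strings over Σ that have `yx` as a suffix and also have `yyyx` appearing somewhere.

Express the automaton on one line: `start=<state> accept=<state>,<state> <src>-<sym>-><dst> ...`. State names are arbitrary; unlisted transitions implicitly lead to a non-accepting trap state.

start=A accept=E A-x->A A-y->B B-x->A B-y->C C-x->A C-y->D D-x->E D-y->D E-x->F E-y->D F-x->F F-y->D

Run two small machines in parallel and take their product. One (3 states) tracks how much of the suffix `yx` has currently been matched; the other (5 states) tracks whether and how much of `yyyx` has been seen. Each combined state is a pair, one component from each; accept when both components accept. Equivalent product states are then merged.
A 6-state machine:
       x  y 
>  A   A  B 
   B   A  C 
   C   A  D 
   D   E  D 
 * E   F  D 
   F   F  D 
(> = start, * = accepting)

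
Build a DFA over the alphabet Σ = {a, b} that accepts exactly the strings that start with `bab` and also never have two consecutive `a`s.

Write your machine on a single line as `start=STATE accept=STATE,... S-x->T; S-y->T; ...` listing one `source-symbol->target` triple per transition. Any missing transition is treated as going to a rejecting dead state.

start=s0; accept=s6,s7; s0-a->s1; s0-b->s2; s1-a->s3; s1-b->s4; s2-a->s5; s2-b->s4; s3-a->s3; s3-b->s3; s4-a->s1; s4-b->s4; s5-a->s3; s5-b->s6; s6-a->s7; s6-b->s6; s7-a->s8; s7-b->s6; s8-a->s8; s8-b->s8

Handle the two conditions separately and then intersect. The first has 5 states tracking whether the input so far still matches the prefix `bab`; the second has 3 states tracking partial matches of the forbidden pattern `aa`. A product state is a pair (one from each), accepting exactly when both do.
9 states suffice.
        a   b  
>  s0   s1  s2 
   s1   s3  s4 
   s2   s5  s4 
   s3   s3  s3 
   s4   s1  s4 
   s5   s3  s6 
 * s6   s7  s6 
 * s7   s8  s6 
   s8   s8  s8 
(> = start, * = accepting)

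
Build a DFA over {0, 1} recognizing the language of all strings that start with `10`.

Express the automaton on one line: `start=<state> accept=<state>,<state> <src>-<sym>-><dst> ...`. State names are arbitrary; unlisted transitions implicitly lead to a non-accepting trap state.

start=q0 accept=q2 q0-0->q3 q0-1->q1 q1-0->q2 q1-1->q3 q2-0->q2 q2-1->q2 q3-0->q3 q3-1->q3

Check the first 2 symbols one by one: q0 through q1 record how many have matched `10` so far; any wrong symbol goes to the dead state q3. After all 2 match we enter the accepting sink q2.
With 4 states:
        0   1  
>  q0   q3  q1 
   q1   q2  q3 
 * q2   q2  q2 
   q3   q3  q3 
(> = start, * = accepting)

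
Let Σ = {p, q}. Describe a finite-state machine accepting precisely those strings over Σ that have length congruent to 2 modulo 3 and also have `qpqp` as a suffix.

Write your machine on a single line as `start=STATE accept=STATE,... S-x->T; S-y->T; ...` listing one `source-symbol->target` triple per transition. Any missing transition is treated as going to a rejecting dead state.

Run two small machines in parallel and take their product. The first has 3 states tracking the input length modulo 3; the second has 5 states tracking how much of the suffix `qpqp` has currently been matched. A product state is a pair (one from each), accepting exactly when both do.
       p  q 
>  A   B  C 
   B   D  E 
   C   F  E 
   D   A  G 
   E   H  G 
   F   A  I 
   G   J  C 
   H   B  K 
   I   L  C 
   J   D  M 
   K   N  E 
   L   D  M 
   M   O  G 
 * N   A  I 
   O   B  K 
(> = start, * = accepting)

start=A; accept=N; A-p->B; A-q->C; B-p->D; B-q->E; C-p->F; C-q->E; D-p->A; D-q->G; E-p->H; E-q->G; F-p->A; F-q->I; G-p->J; G-q->C; H-p->B; H-q->K; I-p->L; I-q->C; J-p->D; J-q->M; K-p->N; K-q->E; L-p->D; L-q->M; M-p->O; M-q->G; N-p->A; N-q->I; O-p->B; O-q->K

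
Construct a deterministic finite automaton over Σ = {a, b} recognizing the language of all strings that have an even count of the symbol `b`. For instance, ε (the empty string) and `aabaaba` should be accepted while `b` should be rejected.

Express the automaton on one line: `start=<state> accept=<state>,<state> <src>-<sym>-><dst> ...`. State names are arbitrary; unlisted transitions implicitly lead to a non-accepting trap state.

The only thing that matters is how many `b`s have appeared, reduced mod 2. Use one state per residue: s0 for 0, …, s1 for 1. Reading `b` moves to the next residue; anything else stays put. s0 is accepting.
A 2-state machine:
        a   b  
>* s0   s0  s1 
   s1   s1  s0 
(> = start, * = accepting)

start=s0 accept=s0 s0-a->s0 s0-b->s1 s1-a->s1 s1-b->s0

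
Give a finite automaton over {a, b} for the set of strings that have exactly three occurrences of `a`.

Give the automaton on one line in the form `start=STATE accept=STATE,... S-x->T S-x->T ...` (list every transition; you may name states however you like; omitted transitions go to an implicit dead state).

start=q0 accept=q3 q0-a->q1 q0-b->q0 q1-a->q2 q1-b->q1 q2-a->q3 q2-b->q2 q3-a->q4 q3-b->q3 q4-a->q4 q4-b->q4

Count `a`s, saturating at 4: states q0 through q3 mean 0 through 3 `a`s seen; q4 means more than 3. Each `a` increments (capped at q4); other symbols loop. Accept from {q3}.
With 5 states:
        a   b  
>  q0   q1  q0 
   q1   q2  q1 
   q2   q3  q2 
 * q3   q4  q3 
   q4   q4  q4 
(> = start, * = accepting)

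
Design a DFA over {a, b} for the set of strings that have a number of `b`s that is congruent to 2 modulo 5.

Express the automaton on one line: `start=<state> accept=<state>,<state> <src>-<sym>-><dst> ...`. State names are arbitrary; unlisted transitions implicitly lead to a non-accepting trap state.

Keep the running count of `b`s modulo 5: each `b` advances along the cycle q0 → q1 → q2 → q3 → q4 → q0 while other symbols loop. Accept at q2.
        a   b  
>  q0   q0  q1 
   q1   q1  q2 
 * q2   q2  q3 
   q3   q3  q4 
   q4   q4  q0 
(> = start, * = accepting)

start=q0 accept=q2 q0-a->q0 q0-b->q1 q1-a->q1 q1-b->q2 q2-a->q2 q2-b->q3 q3-a->q3 q3-b->q4 q4-a->q4 q4-b->q0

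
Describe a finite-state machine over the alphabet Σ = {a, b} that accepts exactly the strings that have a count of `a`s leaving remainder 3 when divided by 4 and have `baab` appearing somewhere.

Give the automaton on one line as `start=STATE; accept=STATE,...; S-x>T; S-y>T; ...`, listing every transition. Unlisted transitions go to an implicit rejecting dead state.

Run two small machines in parallel and take their product. The first has 4 states tracking the count of `a`s modulo 4; the second has 5 states tracking whether and how much of `baab` has been seen. A product state is a pair (one from each), accepting exactly when both do.
A 20-state machine:
          a    b  
>  q0     q1   q2 
   q1     q3   q4 
   q2     q5   q2 
   q3     q6   q7 
   q4     q8   q4 
   q5     q9   q4 
   q6     q0  q10 
   q7    q11   q7 
   q8    q12   q7 
   q9     q6  q13 
   q10   q14  q10 
   q11   q15  q10 
   q12    q0  q16 
   q13   q16  q13 
   q14   q17   q2 
   q15    q1  q18 
 * q16   q18  q16 
   q17    q3  q19 
   q18   q19  q18 
   q19   q13  q19 
(> = start, * = accepting)

start=q0; accept=q16; q0-a>q1; q0-b>q2; q1-a>q3; q1-b>q4; q2-a>q5; q2-b>q2; q3-a>q6; q3-b>q7; q4-a>q8; q4-b>q4; q5-a>q9; q5-b>q4; q6-a>q0; q6-b>q10; q7-a>q11; q7-b>q7; q8-a>q12; q8-b>q7; q9-a>q6; q9-b>q13; q10-a>q14; q10-b>q10; q11-a>q15; q11-b>q10; q12-a>q0; q12-b>q16; q13-a>q16; q13-b>q13; q14-a>q17; q14-b>q2; q15-a>q1; q15-b>q18; q16-a>q18; q16-b>q16; q17-a>q3; q17-b>q19; q18-a>q19; q18-b>q18; q19-a>q13; q19-b>q19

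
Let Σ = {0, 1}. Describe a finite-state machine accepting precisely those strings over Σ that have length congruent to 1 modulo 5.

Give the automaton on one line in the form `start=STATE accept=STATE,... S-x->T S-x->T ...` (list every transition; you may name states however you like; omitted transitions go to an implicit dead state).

Only the length mod 5 matters, so use a 5-cycle: from any state, every input symbol moves to the next state, wrapping S4 back to S0. Mark S1 accepting.
5 states suffice.
        0   1  
>  S0   S1  S1 
 * S1   S2  S2 
   S2   S3  S3 
   S3   S4  S4 
   S4   S0  S0 
(> = start, * = accepting)

start=S0 accept=S1 S0-0->S1 S0-1->S1 S1-0->S2 S1-1->S2 S2-0->S3 S2-1->S3 S3-0->S4 S3-1->S4 S4-0->S0 S4-1->S0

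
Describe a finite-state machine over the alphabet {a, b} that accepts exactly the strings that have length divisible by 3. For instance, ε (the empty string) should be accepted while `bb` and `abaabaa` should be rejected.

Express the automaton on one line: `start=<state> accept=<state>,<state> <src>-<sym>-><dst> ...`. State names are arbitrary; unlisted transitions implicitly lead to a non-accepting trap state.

start=q0 accept=q0 q0-a->q1 q0-b->q1 q1-a->q2 q1-b->q2 q2-a->q0 q2-b->q0

Only the length mod 3 matters, so use a 3-cycle: from any state, every input symbol moves to the next state, wrapping q2 back to q0. Mark q0 accepting.
        a   b  
>* q0   q1  q1 
   q1   q2  q2 
   q2   q0  q0 
(> = start, * = accepting)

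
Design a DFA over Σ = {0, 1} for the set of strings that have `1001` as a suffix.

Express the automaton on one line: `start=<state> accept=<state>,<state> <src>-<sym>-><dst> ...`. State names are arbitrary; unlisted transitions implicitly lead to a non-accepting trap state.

start=S0 accept=S4 S0-0->S0 S0-1->S1 S1-0->S2 S1-1->S1 S2-0->S3 S2-1->S1 S3-0->S0 S3-1->S4 S4-0->S2 S4-1->S1

Remember how much of `1001` the current input suffix matches. State S0 means no match yet; S1 means the last symbol is `1`; S2 means the last 2 symbols are `10`; S3 means the last 3 symbols are `100`; S4 means the last 4 symbols are `1001`. Only S4 accepts. On a mismatch, fall back to the longest proper suffix that is still a prefix of `1001`.
A 5-state machine:
        0   1  
>  S0   S0  S1 
   S1   S2  S1 
   S2   S3  S1 
   S3   S0  S4 
 * S4   S2  S1 
(> = start, * = accepting)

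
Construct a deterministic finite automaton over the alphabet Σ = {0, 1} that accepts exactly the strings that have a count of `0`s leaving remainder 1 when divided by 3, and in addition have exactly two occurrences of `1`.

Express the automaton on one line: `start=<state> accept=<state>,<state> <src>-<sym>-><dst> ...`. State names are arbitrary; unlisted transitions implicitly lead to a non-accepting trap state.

Build one automaton per condition and run them in lockstep. The first has 3 states tracking the count of `0`s modulo 3; the second has 4 states tracking the count of `1`s, saturating at 3. A product state is a pair (one from each), accepting exactly when both do. Minimizing collapses redundant product states.
10 states suffice.
        0   1  
>  q0   q1  q2 
   q1   q3  q4 
   q2   q4  q5 
   q3   q0  q6 
   q4   q6  q7 
   q5   q7  q8 
   q6   q2  q9 
 * q7   q9  q8 
   q8   q8  q8 
   q9   q5  q8 
(> = start, * = accepting)

start=q0 accept=q7 q0-0->q1 q0-1->q2 q1-0->q3 q1-1->q4 q2-0->q4 q2-1->q5 q3-0->q0 q3-1->q6 q4-0->q6 q4-1->q7 q5-0->q7 q5-1->q8 q6-0->q2 q6-1->q9 q7-0->q9 q7-1->q8 q8-0->q8 q8-1->q8 q9-0->q5 q9-1->q8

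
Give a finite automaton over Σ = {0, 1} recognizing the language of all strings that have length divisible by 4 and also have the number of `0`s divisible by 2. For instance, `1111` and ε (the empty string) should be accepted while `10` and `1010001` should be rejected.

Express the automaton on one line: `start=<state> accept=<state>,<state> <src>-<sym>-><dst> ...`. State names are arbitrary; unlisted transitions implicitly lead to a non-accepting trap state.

start=s0 accept=s0 s0-0->s1 s0-1->s2 s1-0->s3 s1-1->s4 s2-0->s4 s2-1->s3 s3-0->s5 s3-1->s6 s4-0->s6 s4-1->s5 s5-0->s0 s5-1->s7 s6-0->s7 s6-1->s0 s7-0->s2 s7-1->s1

Handle the two conditions separately and then intersect. One (4 states) tracks the input length modulo 4; the other (2 states) tracks the count of `0`s modulo 2. Each combined state is a pair, one component from each; accept when both components accept.
An 8-state machine:
        0   1  
>* s0   s1  s2 
   s1   s3  s4 
   s2   s4  s3 
   s3   s5  s6 
   s4   s6  s5 
   s5   s0  s7 
   s6   s7  s0 
   s7   s2  s1 
(> = start, * = accepting)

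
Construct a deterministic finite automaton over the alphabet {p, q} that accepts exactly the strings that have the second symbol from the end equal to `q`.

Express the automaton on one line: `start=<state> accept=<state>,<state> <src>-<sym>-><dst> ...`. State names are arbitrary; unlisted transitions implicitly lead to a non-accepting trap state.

start=S0 accept=S5,S6 S0-p->S1 S0-q->S2 S1-p->S3 S1-q->S4 S2-p->S5 S2-q->S6 S3-p->S3 S3-q->S4 S4-p->S5 S4-q->S6 S5-p->S3 S5-q->S4 S6-p->S5 S6-q->S6

Because acceptance depends on a position counted from the end, the machine has to buffer the most recent 2 symbols. Make each state the string of the last up-to-2 symbols read; on input `x` shift the window left and append `x`. Accept when the buffered window has length 2 and begins with `q`.
7 states suffice.
        p   q  
>  S0   S1  S2 
   S1   S3  S4 
   S2   S5  S6 
   S3   S3  S4 
   S4   S5  S6 
 * S5   S3  S4 
 * S6   S5  S6 
(> = start, * = accepting)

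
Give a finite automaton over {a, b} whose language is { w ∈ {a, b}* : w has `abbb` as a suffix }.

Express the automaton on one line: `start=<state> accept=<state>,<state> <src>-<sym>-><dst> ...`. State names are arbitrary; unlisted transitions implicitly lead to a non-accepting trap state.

Remember how much of `abbb` the current input suffix matches. State q0 means no match yet; q1 means the last symbol is `a`; q2 means the last 2 symbols are `ab`; q3 means the last 3 symbols are `abb`; q4 means the last 4 symbols are `abbb`. Only q4 accepts. On a mismatch, fall back to the longest proper suffix that is still a prefix of `abbb`.
        a   b  
>  q0   q1  q0 
   q1   q1  q2 
   q2   q1  q3 
   q3   q1  q4 
 * q4   q1  q0 
(> = start, * = accepting)

start=q0 accept=q4 q0-a->q1 q0-b->q0 q1-a->q1 q1-b->q2 q2-a->q1 q2-b->q3 q3-a->q1 q3-b->q4 q4-a->q1 q4-b->q0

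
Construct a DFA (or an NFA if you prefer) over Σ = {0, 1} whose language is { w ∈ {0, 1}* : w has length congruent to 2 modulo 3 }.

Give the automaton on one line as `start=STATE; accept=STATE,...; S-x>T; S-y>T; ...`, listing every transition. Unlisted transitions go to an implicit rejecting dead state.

Only the length mod 3 matters, so use a 3-cycle: from any state, every input symbol moves to the next state, wrapping C back to A. Mark C accepting.
3 states suffice.
       0  1 
>  A   B  B 
   B   C  C 
 * C   A  A 
(> = start, * = accepting)

start=A; accept=C; A-0>B; A-1>B; B-0>C; B-1>C; C-0>A; C-1>A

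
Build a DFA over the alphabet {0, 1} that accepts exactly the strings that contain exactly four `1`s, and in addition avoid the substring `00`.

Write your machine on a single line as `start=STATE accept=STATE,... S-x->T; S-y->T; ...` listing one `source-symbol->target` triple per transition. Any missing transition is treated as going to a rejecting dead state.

start=q0; accept=q9,q10; q0-0->q1; q0-1->q2; q1-0->q3; q1-1->q2; q2-0->q4; q2-1->q5; q3-0->q3; q3-1->q3; q4-0->q3; q4-1->q5; q5-0->q6; q5-1->q7; q6-0->q3; q6-1->q7; q7-0->q8; q7-1->q9; q8-0->q3; q8-1->q9; q9-0->q10; q9-1->q3; q10-0->q3; q10-1->q3

Run two small machines in parallel and take their product. One (6 states) tracks the count of `1`s, saturating at 5; the other (3 states) tracks partial matches of the forbidden pattern `00`. Each combined state is a pair, one component from each; accept when both components accept. After merging equivalent states the machine shrinks.
With 11 states:
          0    1  
>  q0     q1   q2 
   q1     q3   q2 
   q2     q4   q5 
   q3     q3   q3 
   q4     q3   q5 
   q5     q6   q7 
   q6     q3   q7 
   q7     q8   q9 
   q8     q3   q9 
 * q9    q10   q3 
 * q10    q3   q3 
(> = start, * = accepting)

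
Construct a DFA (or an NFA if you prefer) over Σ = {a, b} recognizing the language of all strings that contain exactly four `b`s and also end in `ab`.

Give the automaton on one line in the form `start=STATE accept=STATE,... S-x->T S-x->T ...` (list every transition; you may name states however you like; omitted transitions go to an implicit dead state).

Build one automaton per condition and run them in lockstep. The first has 6 states tracking the count of `b`s, saturating at 5; the second has 3 states tracking how much of the suffix `ab` has currently been matched. A product state is a pair (one from each), accepting exactly when both do.
          a    b  
>  q0     q1   q2 
   q1     q1   q3 
   q2     q4   q5 
   q3     q4   q5 
   q4     q4   q6 
   q5     q7   q8 
   q6     q7   q8 
   q7     q7   q9 
   q8    q10  q11 
   q9    q10  q11 
   q10   q10  q12 
   q11   q13  q14 
 * q12   q13  q14 
   q13   q13  q15 
   q14   q16  q14 
   q15   q16  q14 
   q16   q16  q15 
(> = start, * = accepting)

start=q0 accept=q12 q0-a->q1 q0-b->q2 q1-a->q1 q1-b->q3 q2-a->q4 q2-b->q5 q3-a->q4 q3-b->q5 q4-a->q4 q4-b->q6 q5-a->q7 q5-b->q8 q6-a->q7 q6-b->q8 q7-a->q7 q7-b->q9 q8-a->q10 q8-b->q11 q9-a->q10 q9-b->q11 q10-a->q10 q10-b->q12 q11-a->q13 q11-b->q14 q12-a->q13 q12-b->q14 q13-a->q13 q13-b->q15 q14-a->q16 q14-b->q14 q15-a->q16 q15-b->q14 q16-a->q16 q16-b->q15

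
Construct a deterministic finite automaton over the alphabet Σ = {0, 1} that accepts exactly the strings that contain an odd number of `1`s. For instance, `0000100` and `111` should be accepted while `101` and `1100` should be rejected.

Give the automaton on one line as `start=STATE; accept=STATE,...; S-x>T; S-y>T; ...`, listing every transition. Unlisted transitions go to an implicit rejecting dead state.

Keep the running count of `1`s modulo 2: each `1` advances along the cycle q0 → q1 → q0 while other symbols loop. Accept at q1.
        0   1  
>  q0   q0  q1 
 * q1   q1  q0 
(> = start, * = accepting)

start=q0; accept=q1; q0-0>q0; q0-1>q1; q1-0>q1; q1-1>q0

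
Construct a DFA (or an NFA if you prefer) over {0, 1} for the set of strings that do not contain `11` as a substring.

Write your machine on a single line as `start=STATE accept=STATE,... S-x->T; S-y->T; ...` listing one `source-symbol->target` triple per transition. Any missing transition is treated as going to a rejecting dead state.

Track partial matches of the forbidden pattern `11`. State s2 is a dead state reached once `11` has occurred; every other state accepts. s0 means no part of `11` is currently matched.
        0   1  
>* s0   s0  s1 
 * s1   s0  s2 
   s2   s2  s2 
(> = start, * = accepting)

start=s0; accept=s0,s1; s0-0->s0; s0-1->s1; s1-0->s0; s1-1->s2; s2-0->s2; s2-1->s2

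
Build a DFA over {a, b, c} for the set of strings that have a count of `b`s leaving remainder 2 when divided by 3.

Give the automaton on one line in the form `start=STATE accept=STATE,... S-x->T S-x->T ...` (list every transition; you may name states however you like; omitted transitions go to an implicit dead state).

Keep the running count of `b`s modulo 3: each `b` advances along the cycle s0 → s1 → s2 → s0 while other symbols loop. Accept at s2.
With 3 states:
        a   b   c  
>  s0   s0  s1  s0 
   s1   s1  s2  s1 
 * s2   s2  s0  s2 
(> = start, * = accepting)

start=s0 accept=s2 s0-a->s0 s0-b->s1 s0-c->s0 s1-a->s1 s1-b->s2 s1-c->s1 s2-a->s2 s2-b->s0 s2-c->s2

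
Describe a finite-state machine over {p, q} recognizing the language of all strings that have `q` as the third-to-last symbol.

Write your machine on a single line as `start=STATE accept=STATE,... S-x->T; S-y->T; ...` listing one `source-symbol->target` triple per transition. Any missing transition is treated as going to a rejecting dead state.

start=S0; accept=S11,S12,S13,S14; S0-p->S1; S0-q->S2; S1-p->S3; S1-q->S4; S2-p->S5; S2-q->S6; S3-p->S7; S3-q->S8; S4-p->S9; S4-q->S10; S5-p->S11; S5-q->S12; S6-p->S13; S6-q->S14; S7-p->S7; S7-q->S8; S8-p->S9; S8-q->S10; S9-p->S11; S9-q->S12; S10-p->S13; S10-q->S14; S11-p->S7; S11-q->S8; S12-p->S9; S12-q->S10; S13-p->S11; S13-q->S12; S14-p->S13; S14-q->S14

A DFA must remember the last 3 symbols (since which symbol is third-to-last isn't known until the input ends). Use one state per possible window of the last ≤3 symbols; accept from those whose window starts with `q`.
With 15 states:
          p    q  
>  S0     S1   S2 
   S1     S3   S4 
   S2     S5   S6 
   S3     S7   S8 
   S4     S9  S10 
   S5    S11  S12 
   S6    S13  S14 
   S7     S7   S8 
   S8     S9  S10 
   S9    S11  S12 
   S10   S13  S14 
 * S11    S7   S8 
 * S12    S9  S10 
 * S13   S11  S12 
 * S14   S13  S14 
(> = start, * = accepting)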